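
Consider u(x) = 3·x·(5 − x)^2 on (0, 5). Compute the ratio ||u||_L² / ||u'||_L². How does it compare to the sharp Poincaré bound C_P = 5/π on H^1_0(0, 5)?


||u||_L² / ||u'||_L² = 5*sqrt(14)/14 < C_P = 5/π.

u(x) = 3·x·(5 − x)^2, so u'(x) = 3*(x - 5)*(3*x - 5).
u(x) = 3·x·(5 − x)^2 vanishes at x = 0 and x = 5, so u ∈ H^1_0(0, 5). Differentiate via the product rule and integrate the resulting polynomials term by term.
  ∫_0^5 u² dx = ∫_0^5 (9*x^6 - 180*x^5 + 1350*x^4 - 4500*x^3 + 5625*x^2) dx. Term by term:
    ∫_0^5 9*x^6 dx = 703125/7;  ∫_0^5 -180*x^5 dx = -468750;  ∫_0^5 1350*x^4 dx = 843750;
    ∫_0^5 -4500*x^3 dx = -703125;  ∫_0^5 5625*x^2 dx = 234375.
  Sum: 703125/7 − 468750 + 843750 − 703125 + 234375 = 46875/7.
  ∫_0^5 (u')² dx = ∫_0^5 (81*x^4 - 1080*x^3 + 4950*x^2 - 9000*x + 5625) dx. Term by term:
    ∫_0^5 81*x^4 dx = 50625;  ∫_0^5 -1080*x^3 dx = -168750;  ∫_0^5 4950*x^2 dx = 206250;
    ∫_0^5 -9000*x dx = -112500;  ∫_0^5 5625 dx = 28125.
  Sum: 50625 − 168750 + 206250 − 112500 + 28125 = 3750.
∫_0^5 u² dx = 46875/7, so ||u||_L² = 125*sqrt(21)/7.
∫_0^5 (u')² dx = 3750, so ||u'||_L² = 25*sqrt(6).
Ratio ||u||_L² / ||u'||_L² = 5*sqrt(14)/14.
Sharp Poincaré constant on H^1_0(0, 5) is C_P = L/π = 5/π, achieved by sin(π/5·x).
A polynomial bump cannot attain the sharp Poincaré constant (only the first sine eigenfunction does), so the ratio is strictly less than C_P, consistent with ||u||_L² ≤ C_P ||u'||_L².


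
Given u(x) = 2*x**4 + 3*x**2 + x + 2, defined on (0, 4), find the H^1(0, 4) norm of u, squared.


||u||_{H^1}^2 = 101702876/315

The H^1 norm (squared) on an interval (0, L) is
  ||u||_{H^1}^2 = ∫_0^L u(x)^2 dx + ∫_0^L u'(x)^2 dx.
Compute u'(x) = 8*x**3 + 6*x + 1.
Then u(x)^2 = 4*x**8 + 12*x**6 + 4*x**5 + 17*x**4 + 6*x**3 + 13*x**2 + 4*x + 4 and u'(x)^2 = 64*x**6 + 96*x**4 + 16*x**3 + 36*x**2 + 12*x + 1.
Integrate each monomial from 0 to 4 using ∫_0^4 c·x^n dx = c·4^(n+1)/(n+1):
  ∫_0^4 u(x)^2 dx = ∫_0^4 (4*x^8 + 12*x^6 + 4*x^5 + 17*x^4 + 6*x^3 + 13*x^2 + 4*x + 4) dx. Term by term:
    ∫_0^4 4*x^8 dx = 1048576/9;  ∫_0^4 12*x^6 dx = 196608/7;  ∫_0^4 4*x^5 dx = 8192/3;
    ∫_0^4 17*x^4 dx = 17408/5;  ∫_0^4 6*x^3 dx = 384;  ∫_0^4 13*x^2 dx = 832/3;
    ∫_0^4 4*x dx = 32;  ∫_0^4 4 dx = 16.
  Sum: 1048576/9 + 196608/7 + 8192/3 + 17408/5 + 384 + 832/3 + 32 + 16 = 47727824/315.
  ∫_0^4 u'(x)^2 dx = ∫_0^4 (64*x^6 + 96*x^4 + 16*x^3 + 36*x^2 + 12*x + 1) dx. Term by term:
    ∫_0^4 64*x^6 dx = 1048576/7;  ∫_0^4 96*x^4 dx = 98304/5;  ∫_0^4 16*x^3 dx = 1024;
    ∫_0^4 36*x^2 dx = 768;  ∫_0^4 12*x dx = 96;  ∫_0^4 1 dx = 4.
  Sum: 1048576/7 + 98304/5 + 1024 + 768 + 96 + 4 = 5997228/35.
Adding: ||u||_{H^1}^2 = 47727824/315 + 5997228/35 = 101702876/315.


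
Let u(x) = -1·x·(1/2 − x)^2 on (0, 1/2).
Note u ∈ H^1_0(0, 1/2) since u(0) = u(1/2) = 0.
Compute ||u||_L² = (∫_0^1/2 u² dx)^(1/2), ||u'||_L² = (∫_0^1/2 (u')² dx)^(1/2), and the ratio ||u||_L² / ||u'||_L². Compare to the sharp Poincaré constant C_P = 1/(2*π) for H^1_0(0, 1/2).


||u||_L² / ||u'||_L² = sqrt(14)/28 < C_P = 1/(2*π).

u(x) = -1·x·(1/2 − x)^2, so u'(x) = (1 - 6*x)*(2*x - 1)/4.
u(x) = -1·x·(1/2 − x)^2 vanishes at x = 0 and x = 1/2, so u ∈ H^1_0(0, 1/2). Differentiate via the product rule and integrate the resulting polynomials term by term.
  ∫_0^1/2 u² dx = ∫_0^1/2 (x^6 - 2*x^5 + 3*x^4/2 - x^3/2 + x^2/16) dx. Term by term:
    ∫_0^1/2 x^6 dx = 1/896;  ∫_0^1/2 -2*x^5 dx = -1/192;  ∫_0^1/2 3*x^4/2 dx = 3/320;
    ∫_0^1/2 -x^3/2 dx = -1/128;  ∫_0^1/2 x^2/16 dx = 1/384.
  Sum: 1/896 − 1/192 + 3/320 − 1/128 + 1/384 = 1/13440.
  ∫_0^1/2 (u')² dx = ∫_0^1/2 (9*x^4 - 12*x^3 + 11*x^2/2 - x + 1/16) dx. Term by term:
    ∫_0^1/2 9*x^4 dx = 9/160;  ∫_0^1/2 -12*x^3 dx = -3/16;  ∫_0^1/2 11*x^2/2 dx = 11/48;
    ∫_0^1/2 -x dx = -1/8;  ∫_0^1/2 1/16 dx = 1/32.
  Sum: 9/160 − 3/16 + 11/48 − 1/8 + 1/32 = 1/240.
∫_0^1/2 u² dx = 1/13440, so ||u||_L² = sqrt(210)/1680.
∫_0^1/2 (u')² dx = 1/240, so ||u'||_L² = sqrt(15)/60.
Ratio ||u||_L² / ||u'||_L² = sqrt(14)/28.
Sharp Poincaré constant on H^1_0(0, 1/2) is C_P = L/π = 1/(2*π), achieved by sin(2*π·x).
A polynomial bump cannot attain the sharp Poincaré constant (only the first sine eigenfunction does), so the ratio is strictly less than C_P, consistent with ||u||_L² ≤ C_P ||u'||_L².


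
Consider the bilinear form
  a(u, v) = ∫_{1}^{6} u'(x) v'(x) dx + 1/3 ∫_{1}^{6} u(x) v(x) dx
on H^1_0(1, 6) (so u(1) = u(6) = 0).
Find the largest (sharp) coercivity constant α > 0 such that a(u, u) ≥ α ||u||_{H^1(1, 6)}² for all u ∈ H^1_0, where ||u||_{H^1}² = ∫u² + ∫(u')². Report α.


α = (25/3 + π^2)/(π^2 + 25)

Coercivity of a(·,·) on H^1_0(1, 6) means a(u, u) ≥ α ||u||_{H^1}² for every u ∈ H^1_0.
The interval has length L = 5, and Poincaré/coercivity depend only on L. Here a(u, u) = ∫(u')² + (1/3)·∫u².
Here 0 < c = 1/3 < 1. The condition a(u,u) ≥ α||u||_{H^1}² reads (1−α)∫(u')² ≥ (α−c)∫u². Any admissible α is ≤ 1 (rapidly oscillating u have ∫u²/∫(u')² → 0), and α = 1 would force 0 ≥ (1−c)∫u², impossible since c < 1; so 1−α > 0. By the sharp Poincaré inequality on H^1_0 of an interval of length L, ∫(u')² ≥ (π/L)²∫u² with equality for the first sine mode sin(π(x−x₀)/L) (x₀ the left endpoint), so the inequality holds for all u iff (1−α)(π/L)² ≥ α − c, i.e. α ≤ ((π/L)² + c)/((π/L)² + 1) = (1 + c(L/π)²)/(1 + (L/π)²). With (π/L)² = π^2/25 and c = 1/3, the largest admissible constant is α = ((π/L)² + c)/((π/L)² + 1).
Simplifying, α = (25/3 + π^2)/(π^2 + 25).


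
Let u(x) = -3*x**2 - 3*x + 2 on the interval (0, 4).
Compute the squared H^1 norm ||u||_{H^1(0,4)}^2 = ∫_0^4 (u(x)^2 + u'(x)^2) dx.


||u||_{H^1}^2 = 19716/5

The H^1 norm (squared) on an interval (0, L) is
  ||u||_{H^1}^2 = ∫_0^L u(x)^2 dx + ∫_0^L u'(x)^2 dx.
Compute u'(x) = -6*x - 3.
Then u(x)^2 = 9*x**4 + 18*x**3 - 3*x**2 - 12*x + 4 and u'(x)^2 = 36*x**2 + 36*x + 9.
Integrate each monomial from 0 to 4 using ∫_0^4 c·x^n dx = c·4^(n+1)/(n+1):
  ∫_0^4 u(x)^2 dx = ∫_0^4 (9*x^4 + 18*x^3 - 3*x^2 - 12*x + 4) dx. Term by term:
    ∫_0^4 9*x^4 dx = 9216/5;  ∫_0^4 18*x^3 dx = 1152;  ∫_0^4 -3*x^2 dx = -64;
    ∫_0^4 -12*x dx = -96;  ∫_0^4 4 dx = 16.
  Sum: 9216/5 + 1152 − 64 − 96 + 16 = 14256/5.
  ∫_0^4 u'(x)^2 dx = ∫_0^4 (36*x^2 + 36*x + 9) dx. Term by term:
    ∫_0^4 36*x^2 dx = 768;  ∫_0^4 36*x dx = 288;  ∫_0^4 9 dx = 36.
  Sum: 768 + 288 + 36 = 1092.
Adding: ||u||_{H^1}^2 = 14256/5 + 1092 = 19716/5.


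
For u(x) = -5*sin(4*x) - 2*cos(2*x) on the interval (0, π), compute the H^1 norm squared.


||u||_{H^1(0,π)}^2 = 445*π/2

u'(x) = 4*sin(2*x) - 20*cos(4*x).
Expand u² and (u')² and integrate term by term on (0, π), using: for integers n ≥ 1, ∫_0^π sin²(nx) dx = ∫_0^π cos²(nx) dx = π/2; for n ≠ n', ∫_0^π sin(nx)sin(n'x) dx = ∫_0^π cos(nx)cos(n'x) dx = 0; and by product-to-sum, ∫_0^π sin(nx)cos(n'x) dx = ½∫_0^π [sin((n+n')x) + sin((n−n')x)] dx, which is 0 when n+n' is even and 2n/(n²−n'²) when n+n' is odd (it need not vanish on (0, π)).
  u² squared terms: (-5)²·∫sin(4x)² dx = 25·π/2 = 25*π/2;  (-2)²·∫cos(2x)² dx = 4·π/2 = 2*π.
  u² cross terms: 2·(-5)·(-2)·∫sin(4x)·cos(2x) dx = 20·(0) = 0.
  So ∫_0^π u² dx = 25*π/2 + 2*π + 0 = 29*π/2.
  (u')² squared terms: (-20)²·∫cos(4x)² dx = 400·π/2 = 200*π;  (4)²·∫sin(2x)² dx = 16·π/2 = 8*π.
  (u')² cross terms: 2·(-20)·(4)·∫cos(4x)·sin(2x) dx = -160·(0) = 0.
  So ∫_0^π (u')² dx = 200*π + 8*π + 0 = 208*π.
||u||_{H^1}^2 = (29*π/2) + (208*π) = 445*π/2.


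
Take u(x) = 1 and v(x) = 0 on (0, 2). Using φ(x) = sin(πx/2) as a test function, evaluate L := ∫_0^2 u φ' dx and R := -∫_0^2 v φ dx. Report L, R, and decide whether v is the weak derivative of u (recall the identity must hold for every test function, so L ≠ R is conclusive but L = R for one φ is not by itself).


LHS = 0, RHS = 0. Yes, v = u' weakly.

u(x) = 1, classical derivative u'(x) = 0.
φ(x) = sin(πx/2), so φ'(x) = π*cos(π*x/2)/2.
Note φ(0) = φ(2) = 0, so the boundary term u·φ vanishes.
LHS = ∫_0^2 u(x) φ'(x) dx = ∫_0^2 (π*cos(π*x/2)/2) dx. Term by term:
  ∫_0^2 π*cos(π*x/2)/2 dx = 0.
So LHS = 0.
∫_0^2 v(x) φ(x) dx = ∫_0^2 (0) dx. Term by term:
  ∫_0^2 0 dx = 0.
So RHS = -∫_0^2 v(x) φ(x) dx = 0.
LHS = RHS, so the identity holds for this test φ.
Moreover u is smooth here and v(x) = u'(x) = 0 pointwise, so the identity holds for every test function. Hence v is the weak derivative of u.


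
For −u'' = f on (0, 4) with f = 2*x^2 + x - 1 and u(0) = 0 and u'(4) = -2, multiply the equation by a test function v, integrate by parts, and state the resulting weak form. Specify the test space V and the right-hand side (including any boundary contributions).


V = {v ∈ H^1(0, 4) : v(0) = 0} (test functions vanish at x = 0 where u is specified); weak form: ∫_0^4 u'v' dx = ∫_0^4 (2*x^2 + x - 1) v dx − 2·v(4) for all v ∈ V.

Multiply both sides by a test function v and integrate from 0 to 4:
  ∫_0^4 −u''(x) v(x) dx = ∫_0^4 f(x) v(x) dx.
Integrate the LHS by parts once:
  ∫_0^4 −u'' v dx = −[u'(x) v(x)]_0^4 + ∫_0^4 u'(x) v'(x) dx.
Thus ∫_0^4 u'(x) v'(x) dx = ∫_0^4 f(x) v(x) dx + [u'(x) v(x)]_0^4.
Choose V so that boundary terms are either known or forced to vanish.
Mixed BC: u(0) = 0 (Dirichlet) and u'(4) = -2 (Neumann). Define V = {v ∈ H^1(0, 4) : v(0) = 0}. Then [u' v]_0^4 = u'(4)·v(4) − u'(0)·0 = − 2·v(4).
Weak formulation: find u (satisfying any essential BC) such that ∫_0^4 u'(x) v'(x) dx = ∫_0^4 f v dx − 2·v(4) for all v ∈ V (Dirichlet at 0 absorbed into V; Neumann datum at x = 4 contributes the boundary term).
Substituting f(x) = 2*x^2 + x - 1, the right-hand side is ∫_0^4 (2*x^2 + x - 1) v dx − 2·v(4).


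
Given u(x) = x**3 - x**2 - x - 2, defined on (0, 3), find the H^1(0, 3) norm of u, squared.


||u||_{H^1}^2 = 17691/70

The H^1 norm (squared) on an interval (0, L) is
  ||u||_{H^1}^2 = ∫_0^L u(x)^2 dx + ∫_0^L u'(x)^2 dx.
Compute u'(x) = 3*x**2 - 2*x - 1.
Then u(x)^2 = x**6 - 2*x**5 - x**4 - 2*x**3 + 5*x**2 + 4*x + 4 and u'(x)^2 = 9*x**4 - 12*x**3 - 2*x**2 + 4*x + 1.
Integrate each monomial from 0 to 3 using ∫_0^3 c·x^n dx = c·3^(n+1)/(n+1):
  ∫_0^3 u(x)^2 dx = ∫_0^3 (x^6 - 2*x^5 - x^4 - 2*x^3 + 5*x^2 + 4*x + 4) dx. Term by term:
    ∫_0^3 x^6 dx = 2187/7;  ∫_0^3 -2*x^5 dx = -243;  ∫_0^3 -x^4 dx = -243/5;
    ∫_0^3 -2*x^3 dx = -81/2;  ∫_0^3 5*x^2 dx = 45;  ∫_0^3 4*x dx = 18;
    ∫_0^3 4 dx = 12.
  Sum: 2187/7 − 243 − 243/5 − 81/2 + 45 + 18 + 12 = 3873/70.
  ∫_0^3 u'(x)^2 dx = ∫_0^3 (9*x^4 - 12*x^3 - 2*x^2 + 4*x + 1) dx. Term by term:
    ∫_0^3 9*x^4 dx = 2187/5;  ∫_0^3 -12*x^3 dx = -243;  ∫_0^3 -2*x^2 dx = -18;
    ∫_0^3 4*x dx = 18;  ∫_0^3 1 dx = 3.
  Sum: 2187/5 − 243 − 18 + 18 + 3 = 987/5.
Adding: ||u||_{H^1}^2 = 3873/70 + 987/5 = 17691/70.


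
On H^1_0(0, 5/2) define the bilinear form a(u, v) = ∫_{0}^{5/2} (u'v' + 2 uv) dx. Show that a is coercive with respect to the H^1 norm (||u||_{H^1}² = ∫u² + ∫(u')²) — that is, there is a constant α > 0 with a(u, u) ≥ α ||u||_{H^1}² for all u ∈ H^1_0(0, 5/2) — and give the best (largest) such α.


α = 1

Coercivity of a(·,·) on H^1_0(0, 5/2) means a(u, u) ≥ α ||u||_{H^1}² for every u ∈ H^1_0.
The interval has length L = 5/2, and Poincaré/coercivity depend only on L. Here a(u, u) = ∫(u')² + (2)·∫u².
Here c = 2 ≥ 1, so a(u,u) = ∫(u')² + c∫u² ≥ ∫(u')² + ∫u² = ||u||_{H^1}², i.e. α = 1 works. No larger α is possible: a(u,u) ≥ α||u||_{H^1}² means (1−α)∫(u')² ≥ (α−c)∫u², and for the modes u_n = sin(nπ(x−x₀)/L) (x₀ the left endpoint) one has ∫u_n²/∫(u_n')² = (L/(nπ))² → 0, so a(u_n,u_n)/||u_n||_{H^1}² → 1. Hence the optimal constant is α = 1.
Therefore α = 1.


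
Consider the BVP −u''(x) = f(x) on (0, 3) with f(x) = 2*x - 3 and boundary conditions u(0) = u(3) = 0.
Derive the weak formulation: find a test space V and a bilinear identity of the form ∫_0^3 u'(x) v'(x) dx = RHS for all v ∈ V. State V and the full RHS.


V = H^1_0(0, 3) (so v(0) = v(3) = 0); weak form: ∫_0^3 u'v' dx = ∫_0^3 (2*x - 3) v dx for all v ∈ V.

Multiply both sides by a test function v and integrate from 0 to 3:
  ∫_0^3 −u''(x) v(x) dx = ∫_0^3 f(x) v(x) dx.
Integrate the LHS by parts once:
  ∫_0^3 −u'' v dx = −[u'(x) v(x)]_0^3 + ∫_0^3 u'(x) v'(x) dx.
Thus ∫_0^3 u'(x) v'(x) dx = ∫_0^3 f(x) v(x) dx + [u'(x) v(x)]_0^3.
Choose V so that boundary terms are either known or forced to vanish.
u is Dirichlet: u(0) = u(3) = 0. Let V = H^1_0(0, 3); then v(0) = v(3) = 0, and [u' v]_0^3 = 0.
Weak formulation: find u (satisfying any essential BC) such that ∫_0^3 u'(x) v'(x) dx = ∫_0^3 f v dx for all v ∈ V.
Substituting f(x) = 2*x - 3, the right-hand side is ∫_0^3 (2*x - 3) v dx.


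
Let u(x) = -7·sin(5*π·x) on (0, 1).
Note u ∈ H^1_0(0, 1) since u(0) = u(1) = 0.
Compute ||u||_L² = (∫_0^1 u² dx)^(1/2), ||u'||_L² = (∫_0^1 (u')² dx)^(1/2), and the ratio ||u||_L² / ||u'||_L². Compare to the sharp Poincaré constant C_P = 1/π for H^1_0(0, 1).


||u||_L² / ||u'||_L² = 1/(5*π) < C_P = 1/π.

u(x) = -7·sin(5*π·x), so u'(x) = -35*π*cos(5*π*x).
Writing u(x) = A·sin(kπx/L) with A = -7 and k = 5, use ∫_0^L sin²(kπx/L) dx = L/2 and ∫_0^L cos²(kπx/L) dx = L/2.
u² = 49·sin²(5*π·x) and (u')² = 1225*π^2·cos²(5*π·x), and each of sin², cos² integrates to L/2 = 1/2 over (0, 1).
∫_0^1 u² dx = 49/2, so ||u||_L² = 7*sqrt(2)/2.
∫_0^1 (u')² dx = 1225*π^2/2, so ||u'||_L² = 35*sqrt(2)*π/2.
Ratio ||u||_L² / ||u'||_L² = 1/(5*π).
Sharp Poincaré constant on H^1_0(0, 1) is C_P = L/π = 1/π, achieved by sin(π·x).
This is the k = 5 harmonic; the ratio L/(kπ) is strictly less than C_P = L/π, consistent with the sharp inequality ||u||_L² ≤ C_P ||u'||_L².


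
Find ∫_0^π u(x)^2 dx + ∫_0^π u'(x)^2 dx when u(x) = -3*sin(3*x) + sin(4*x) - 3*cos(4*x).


||u||_{H^1(0,π)}^2 = -1836/7 + 130*π

u'(x) = 12*sin(4*x) - 9*cos(3*x) + 4*cos(4*x).
Expand u² and (u')² and integrate term by term on (0, π), using: for integers n ≥ 1, ∫_0^π sin²(nx) dx = ∫_0^π cos²(nx) dx = π/2; for n ≠ n', ∫_0^π sin(nx)sin(n'x) dx = ∫_0^π cos(nx)cos(n'x) dx = 0; and by product-to-sum, ∫_0^π sin(nx)cos(n'x) dx = ½∫_0^π [sin((n+n')x) + sin((n−n')x)] dx, which is 0 when n+n' is even and 2n/(n²−n'²) when n+n' is odd (it need not vanish on (0, π)).
  u² squared terms: (-3)²·∫cos(4x)² dx = 9·π/2 = 9*π/2;  (-3)²·∫sin(3x)² dx = 9·π/2 = 9*π/2;  (1)²·∫sin(4x)² dx = 1·π/2 = π/2.
  u² cross terms: 2·(-3)·(-3)·∫cos(4x)·sin(3x) dx = 18·(-6/7) = -108/7;  2·(-3)·(1)·∫cos(4x)·sin(4x) dx = -6·(0) = 0;  2·(-3)·(1)·∫sin(3x)·sin(4x) dx = -6·(0) = 0.
  So ∫_0^π u² dx = 9*π/2 + 9*π/2 + π/2 − 108/7 + 0 + 0 = -108/7 + 19*π/2.
  (u')² squared terms: (-9)²·∫cos(3x)² dx = 81·π/2 = 81*π/2;  (4)²·∫cos(4x)² dx = 16·π/2 = 8*π;  (12)²·∫sin(4x)² dx = 144·π/2 = 72*π.
  (u')² cross terms: 2·(-9)·(4)·∫cos(3x)·cos(4x) dx = -72·(0) = 0;  2·(-9)·(12)·∫cos(3x)·sin(4x) dx = -216·(8/7) = -1728/7;  2·(4)·(12)·∫cos(4x)·sin(4x) dx = 96·(0) = 0.
  So ∫_0^π (u')² dx = 81*π/2 + 8*π + 72*π + 0 − 1728/7 + 0 = -1728/7 + 241*π/2.
||u||_{H^1}^2 = (-108/7 + 19*π/2) + (-1728/7 + 241*π/2) = -1836/7 + 130*π.


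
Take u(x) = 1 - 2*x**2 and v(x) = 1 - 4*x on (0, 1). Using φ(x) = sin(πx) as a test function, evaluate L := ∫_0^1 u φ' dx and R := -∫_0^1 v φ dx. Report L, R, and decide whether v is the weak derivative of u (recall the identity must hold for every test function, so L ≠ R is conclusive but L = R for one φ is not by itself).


LHS = 4/π, RHS = 2/π. No, v is not the weak derivative of u.

u(x) = 1 - 2*x**2, classical derivative u'(x) = -4*x.
φ(x) = sin(πx), so φ'(x) = π*cos(π*x).
Note φ(0) = φ(1) = 0, so the boundary term u·φ vanishes.
LHS = ∫_0^1 u(x) φ'(x) dx = ∫_0^1 (-2*π*x^2*cos(π*x) + π*cos(π*x)) dx. Term by term:
  ∫_0^1 π*cos(π*x) dx = 0;  ∫_0^1 -2*π*x^2*cos(π*x) dx = 4/π.
Sum: 0 + 4/π = 4/π.
So LHS = 4/π.
∫_0^1 v(x) φ(x) dx = ∫_0^1 (-4*x*sin(π*x) + sin(π*x)) dx. Term by term:
  ∫_0^1 -4*x*sin(π*x) dx = -4/π;  ∫_0^1 sin(π*x) dx = 2/π.
Sum: -4/π + 2/π = -2/π.
So RHS = -∫_0^1 v(x) φ(x) dx = 2/π.
LHS − RHS = 2/π ≠ 0, so the identity fails.
(For a valid weak derivative the identity must hold for EVERY test function, in particular this one. The failure shows v is NOT the weak derivative of u.)
Correct weak derivative would be u'(x) = -4*x.


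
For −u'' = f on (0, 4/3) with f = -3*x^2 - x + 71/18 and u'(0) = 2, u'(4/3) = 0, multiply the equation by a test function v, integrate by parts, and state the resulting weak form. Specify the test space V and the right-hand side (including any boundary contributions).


V = H^1(0, 4/3) (v unrestricted at boundary; u is determined up to an additive constant); weak form: ∫_0^4/3 u'v' dx = ∫_0^4/3 (-3*x^2 - x + 71/18) v dx − 2·v(0) for all v ∈ V.

Multiply both sides by a test function v and integrate from 0 to 4/3:
  ∫_0^4/3 −u''(x) v(x) dx = ∫_0^4/3 f(x) v(x) dx.
Integrate the LHS by parts once:
  ∫_0^4/3 −u'' v dx = −[u'(x) v(x)]_0^4/3 + ∫_0^4/3 u'(x) v'(x) dx.
Thus ∫_0^4/3 u'(x) v'(x) dx = ∫_0^4/3 f(x) v(x) dx + [u'(x) v(x)]_0^4/3.
Choose V so that boundary terms are either known or forced to vanish.
u has inhomogeneous Neumann u'(0) = 2, u'(4/3) = 0. [u' v]_0^4/3 = (0)·v(4/3) − (2)·v(0) = − 2·v(0). Take V = H^1(0, 4/3); boundary term becomes part of RHS.
Weak formulation: find u (satisfying any essential BC) such that ∫_0^4/3 u'(x) v'(x) dx = ∫_0^4/3 f v dx − 2·v(0) for all v ∈ V (Neumann data are natural BCs: they enter the RHS as boundary terms).
Substituting f(x) = -3*x^2 - x + 71/18, the right-hand side is ∫_0^4/3 (-3*x^2 - x + 71/18) v dx − 2·v(0).
Compatibility check (pure Neumann): taking v ≡ 1 ∈ V gives 0 = ∫_0^4/3 f dx + (0) − (2), i.e. ∫_0^4/3 f dx must equal u'(0) − u'(4/3) = 2. Indeed ∫_0^4/3 (-3*x^2 - x + 71/18) dx = 2, so the data are compatible. The solution is then unique only up to an additive constant (fix it e.g. by requiring ∫_0^4/3 u dx = 0).


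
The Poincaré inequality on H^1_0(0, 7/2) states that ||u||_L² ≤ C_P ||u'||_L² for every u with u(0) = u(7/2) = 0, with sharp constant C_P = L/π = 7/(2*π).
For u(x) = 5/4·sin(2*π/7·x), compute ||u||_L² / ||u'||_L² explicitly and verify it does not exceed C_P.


||u||_L² / ||u'||_L² = 7/(2*π) = C_P.

u(x) = 5/4·sin(2*π/7·x), so u'(x) = 5*π*cos(2*π*x/7)/14.
Writing u(x) = A·sin(kπx/L) with A = 5/4 and k = 1, use ∫_0^L sin²(kπx/L) dx = L/2 and ∫_0^L cos²(kπx/L) dx = L/2.
u² = 25/16·sin²(2*π/7·x) and (u')² = 25*π^2/196·cos²(2*π/7·x), and each of sin², cos² integrates to L/2 = 7/4 over (0, 7/2).
∫_0^7/2 u² dx = 175/64, so ||u||_L² = 5*sqrt(7)/8.
∫_0^7/2 (u')² dx = 25*π^2/112, so ||u'||_L² = 5*sqrt(7)*π/28.
Ratio ||u||_L² / ||u'||_L² = 7/(2*π).
Sharp Poincaré constant on H^1_0(0, 7/2) is C_P = L/π = 7/(2*π), achieved by sin(2*π/7·x).
This is the k = 1 eigenfunction (up to amplitude), so the ratio equals the sharp Poincaré constant exactly.


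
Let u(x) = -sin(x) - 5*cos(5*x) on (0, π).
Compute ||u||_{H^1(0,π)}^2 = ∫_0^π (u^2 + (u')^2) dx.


||u||_{H^1(0,π)}^2 = 326*π

u'(x) = 25*sin(5*x) - cos(x).
Expand u² and (u')² and integrate term by term on (0, π), using: for integers n ≥ 1, ∫_0^π sin²(nx) dx = ∫_0^π cos²(nx) dx = π/2; for n ≠ n', ∫_0^π sin(nx)sin(n'x) dx = ∫_0^π cos(nx)cos(n'x) dx = 0; and by product-to-sum, ∫_0^π sin(nx)cos(n'x) dx = ½∫_0^π [sin((n+n')x) + sin((n−n')x)] dx, which is 0 when n+n' is even and 2n/(n²−n'²) when n+n' is odd (it need not vanish on (0, π)).
  u² squared terms: (-1)²·∫sin(x)² dx = 1·π/2 = π/2;  (-5)²·∫cos(5x)² dx = 25·π/2 = 25*π/2.
  u² cross terms: 2·(-1)·(-5)·∫sin(x)·cos(5x) dx = 10·(0) = 0.
  So ∫_0^π u² dx = π/2 + 25*π/2 + 0 = 13*π.
  (u')² squared terms: (-1)²·∫cos(x)² dx = 1·π/2 = π/2;  (25)²·∫sin(5x)² dx = 625·π/2 = 625*π/2.
  (u')² cross terms: 2·(-1)·(25)·∫cos(x)·sin(5x) dx = -50·(0) = 0.
  So ∫_0^π (u')² dx = π/2 + 625*π/2 + 0 = 313*π.
||u||_{H^1}^2 = (13*π) + (313*π) = 326*π.


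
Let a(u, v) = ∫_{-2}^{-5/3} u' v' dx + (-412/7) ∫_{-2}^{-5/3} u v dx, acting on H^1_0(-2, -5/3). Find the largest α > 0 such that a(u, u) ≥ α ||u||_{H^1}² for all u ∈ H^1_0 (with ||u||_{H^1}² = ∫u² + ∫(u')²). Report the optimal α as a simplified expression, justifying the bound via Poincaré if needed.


α = (-412 + 63*π^2)/(7*(1 + 9*π^2))

Coercivity of a(·,·) on H^1_0(-2, -5/3) means a(u, u) ≥ α ||u||_{H^1}² for every u ∈ H^1_0.
The interval has length L = 1/3, and Poincaré/coercivity depend only on L. Here a(u, u) = ∫(u')² + (-412/7)·∫u².
Here c = -412/7 < 0 with |c| < (π/L)² = 9*π^2, so coercivity still holds. The condition a(u,u) ≥ α||u||_{H^1}² reads (1−α)∫(u')² ≥ (α−c)∫u². Any admissible α is ≤ 1 (rapidly oscillating u have ∫u²/∫(u')² → 0), and α = 1 would force 0 ≥ (1−c)∫u², impossible since c < 1; so 1−α > 0. By the sharp Poincaré inequality on H^1_0 of an interval of length L, ∫(u')² ≥ (π/L)²∫u² with equality for the first sine mode sin(π(x−x₀)/L) (x₀ the left endpoint), so the inequality holds for all u iff (1−α)(π/L)² ≥ α − c, i.e. α ≤ ((π/L)² + c)/((π/L)² + 1) = (1 + c(L/π)²)/(1 + (L/π)²). (Direct route, valid since c ≤ 0: Poincaré gives c∫u² ≥ c(L/π)²∫(u')², so a(u,u) ≥ (1 + c(L/π)²)∫(u')², while ||u||_{H^1}² ≤ (1 + (L/π)²)∫(u')²; dividing yields the same α.) With (π/L)² = 9*π^2 and c = -412/7, the largest admissible constant is α = ((π/L)² + c)/((π/L)² + 1).
Simplifying, α = (-412 + 63*π^2)/(7*(1 + 9*π^2)).


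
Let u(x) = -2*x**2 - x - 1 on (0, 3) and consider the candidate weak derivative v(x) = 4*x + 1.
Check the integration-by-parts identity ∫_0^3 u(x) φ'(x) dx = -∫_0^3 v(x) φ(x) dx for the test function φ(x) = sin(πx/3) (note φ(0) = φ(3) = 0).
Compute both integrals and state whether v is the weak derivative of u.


LHS = 42/π, RHS = -42/π. No, v is not the weak derivative of u.

u(x) = -2*x**2 - x - 1, classical derivative u'(x) = -4*x - 1.
φ(x) = sin(πx/3), so φ'(x) = π*cos(π*x/3)/3.
Note φ(0) = φ(3) = 0, so the boundary term u·φ vanishes.
LHS = ∫_0^3 u(x) φ'(x) dx = ∫_0^3 (-2*π*x^2*cos(π*x/3)/3 - π*x*cos(π*x/3)/3 - π*cos(π*x/3)/3) dx. Term by term:
  ∫_0^3 -π*cos(π*x/3)/3 dx = 0;  ∫_0^3 -2*π*x^2*cos(π*x/3)/3 dx = 36/π;  ∫_0^3 -π*x*cos(π*x/3)/3 dx = 6/π.
Sum: 0 + 36/π + 6/π = 42/π.
So LHS = 42/π.
∫_0^3 v(x) φ(x) dx = ∫_0^3 (4*x*sin(π*x/3) + sin(π*x/3)) dx. Term by term:
  ∫_0^3 4*x*sin(π*x/3) dx = 36/π;  ∫_0^3 sin(π*x/3) dx = 6/π.
Sum: 36/π + 6/π = 42/π.
So RHS = -∫_0^3 v(x) φ(x) dx = -42/π.
LHS − RHS = 84/π ≠ 0, so the identity fails.
(For a valid weak derivative the identity must hold for EVERY test function, in particular this one. The failure shows v is NOT the weak derivative of u.)
Correct weak derivative would be u'(x) = -4*x - 1.


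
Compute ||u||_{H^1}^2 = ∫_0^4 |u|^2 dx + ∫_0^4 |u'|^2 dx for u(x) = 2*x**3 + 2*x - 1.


||u||_{H^1}^2 = 1963796/105

The H^1 norm (squared) on an interval (0, L) is
  ||u||_{H^1}^2 = ∫_0^L u(x)^2 dx + ∫_0^L u'(x)^2 dx.
Compute u'(x) = 6*x**2 + 2.
Then u(x)^2 = 4*x**6 + 8*x**4 - 4*x**3 + 4*x**2 - 4*x + 1 and u'(x)^2 = 36*x**4 + 24*x**2 + 4.
Integrate each monomial from 0 to 4 using ∫_0^4 c·x^n dx = c·4^(n+1)/(n+1):
  ∫_0^4 u(x)^2 dx = ∫_0^4 (4*x^6 + 8*x^4 - 4*x^3 + 4*x^2 - 4*x + 1) dx. Term by term:
    ∫_0^4 4*x^6 dx = 65536/7;  ∫_0^4 8*x^4 dx = 8192/5;  ∫_0^4 -4*x^3 dx = -256;
    ∫_0^4 4*x^2 dx = 256/3;  ∫_0^4 -4*x dx = -32;  ∫_0^4 1 dx = 4.
  Sum: 65536/7 + 8192/5 − 256 + 256/3 − 32 + 4 = 1134212/105.
  ∫_0^4 u'(x)^2 dx = ∫_0^4 (36*x^4 + 24*x^2 + 4) dx. Term by term:
    ∫_0^4 36*x^4 dx = 36864/5;  ∫_0^4 24*x^2 dx = 512;  ∫_0^4 4 dx = 16.
  Sum: 36864/5 + 512 + 16 = 39504/5.
Adding: ||u||_{H^1}^2 = 1134212/105 + 39504/5 = 1963796/105.


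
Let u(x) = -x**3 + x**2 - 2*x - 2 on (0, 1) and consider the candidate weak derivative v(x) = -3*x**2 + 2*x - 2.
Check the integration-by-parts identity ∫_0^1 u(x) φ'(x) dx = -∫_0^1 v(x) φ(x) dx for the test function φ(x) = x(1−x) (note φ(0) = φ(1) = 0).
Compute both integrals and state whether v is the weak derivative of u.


LHS = 19/60, RHS = 19/60. Yes, v = u' weakly.

u(x) = -x**3 + x**2 - 2*x - 2, classical derivative u'(x) = -3*x**2 + 2*x - 2.
φ(x) = x(1−x), so φ'(x) = 1 - 2*x.
Note φ(0) = φ(1) = 0, so the boundary term u·φ vanishes.
LHS = ∫_0^1 u(x) φ'(x) dx = ∫_0^1 (2*x^4 - 3*x^3 + 5*x^2 + 2*x - 2) dx. Term by term:
  ∫_0^1 2*x^4 dx = 2/5;  ∫_0^1 -3*x^3 dx = -3/4;  ∫_0^1 5*x^2 dx = 5/3;
  ∫_0^1 2*x dx = 1;  ∫_0^1 -2 dx = -2.
Sum: 2/5 − 3/4 + 5/3 + 1 − 2 = 19/60.
So LHS = 19/60.
∫_0^1 v(x) φ(x) dx = ∫_0^1 (3*x^4 - 5*x^3 + 4*x^2 - 2*x) dx. Term by term:
  ∫_0^1 3*x^4 dx = 3/5;  ∫_0^1 -5*x^3 dx = -5/4;  ∫_0^1 4*x^2 dx = 4/3;
  ∫_0^1 -2*x dx = -1.
Sum: 3/5 − 5/4 + 4/3 − 1 = -19/60.
So RHS = -∫_0^1 v(x) φ(x) dx = 19/60.
LHS = RHS, so the identity holds for this test φ.
Moreover u is smooth here and v(x) = u'(x) = -3*x**2 + 2*x - 2 pointwise, so the identity holds for every test function. Hence v is the weak derivative of u.


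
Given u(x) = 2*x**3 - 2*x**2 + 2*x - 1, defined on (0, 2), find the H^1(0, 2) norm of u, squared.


||u||_{H^1}^2 = 16066/105

The H^1 norm (squared) on an interval (0, L) is
  ||u||_{H^1}^2 = ∫_0^L u(x)^2 dx + ∫_0^L u'(x)^2 dx.
Compute u'(x) = 6*x**2 - 4*x + 2.
Then u(x)^2 = 4*x**6 - 8*x**5 + 12*x**4 - 12*x**3 + 8*x**2 - 4*x + 1 and u'(x)^2 = 36*x**4 - 48*x**3 + 40*x**2 - 16*x + 4.
Integrate each monomial from 0 to 2 using ∫_0^2 c·x^n dx = c·2^(n+1)/(n+1):
  ∫_0^2 u(x)^2 dx = ∫_0^2 (4*x^6 - 8*x^5 + 12*x^4 - 12*x^3 + 8*x^2 - 4*x + 1) dx. Term by term:
    ∫_0^2 4*x^6 dx = 512/7;  ∫_0^2 -8*x^5 dx = -256/3;  ∫_0^2 12*x^4 dx = 384/5;
    ∫_0^2 -12*x^3 dx = -48;  ∫_0^2 8*x^2 dx = 64/3;  ∫_0^2 -4*x dx = -8;
    ∫_0^2 1 dx = 2.
  Sum: 512/7 − 256/3 + 384/5 − 48 + 64/3 − 8 + 2 = 1118/35.
  ∫_0^2 u'(x)^2 dx = ∫_0^2 (36*x^4 - 48*x^3 + 40*x^2 - 16*x + 4) dx. Term by term:
    ∫_0^2 36*x^4 dx = 1152/5;  ∫_0^2 -48*x^3 dx = -192;  ∫_0^2 40*x^2 dx = 320/3;
    ∫_0^2 -16*x dx = -32;  ∫_0^2 4 dx = 8.
  Sum: 1152/5 − 192 + 320/3 − 32 + 8 = 1816/15.
Adding: ||u||_{H^1}^2 = 1118/35 + 1816/15 = 16066/105.


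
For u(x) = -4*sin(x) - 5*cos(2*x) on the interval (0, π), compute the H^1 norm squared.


||u||_{H^1(0,π)}^2 = -400/3 + 157*π/2

u'(x) = 10*sin(2*x) - 4*cos(x).
Expand u² and (u')² and integrate term by term on (0, π), using: for integers n ≥ 1, ∫_0^π sin²(nx) dx = ∫_0^π cos²(nx) dx = π/2; for n ≠ n', ∫_0^π sin(nx)sin(n'x) dx = ∫_0^π cos(nx)cos(n'x) dx = 0; and by product-to-sum, ∫_0^π sin(nx)cos(n'x) dx = ½∫_0^π [sin((n+n')x) + sin((n−n')x)] dx, which is 0 when n+n' is even and 2n/(n²−n'²) when n+n' is odd (it need not vanish on (0, π)).
  u² squared terms: (-5)²·∫cos(2x)² dx = 25·π/2 = 25*π/2;  (-4)²·∫sin(x)² dx = 16·π/2 = 8*π.
  u² cross terms: 2·(-5)·(-4)·∫cos(2x)·sin(x) dx = 40·(-2/3) = -80/3.
  So ∫_0^π u² dx = 25*π/2 + 8*π − 80/3 = -80/3 + 41*π/2.
  (u')² squared terms: (-4)²·∫cos(x)² dx = 16·π/2 = 8*π;  (10)²·∫sin(2x)² dx = 100·π/2 = 50*π.
  (u')² cross terms: 2·(-4)·(10)·∫cos(x)·sin(2x) dx = -80·(4/3) = -320/3.
  So ∫_0^π (u')² dx = 8*π + 50*π − 320/3 = -320/3 + 58*π.
||u||_{H^1}^2 = (-80/3 + 41*π/2) + (-320/3 + 58*π) = -400/3 + 157*π/2.


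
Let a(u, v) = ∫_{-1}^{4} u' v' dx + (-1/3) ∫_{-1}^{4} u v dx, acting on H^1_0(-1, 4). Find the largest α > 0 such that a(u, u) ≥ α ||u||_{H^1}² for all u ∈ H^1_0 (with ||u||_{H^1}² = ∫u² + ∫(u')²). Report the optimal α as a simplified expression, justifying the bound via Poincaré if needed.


α = (-25/3 + π^2)/(π^2 + 25)

Coercivity of a(·,·) on H^1_0(-1, 4) means a(u, u) ≥ α ||u||_{H^1}² for every u ∈ H^1_0.
The interval has length L = 5, and Poincaré/coercivity depend only on L. Here a(u, u) = ∫(u')² + (-1/3)·∫u².
Here c = -1/3 < 0 with |c| < (π/L)² = π^2/25, so coercivity still holds. The condition a(u,u) ≥ α||u||_{H^1}² reads (1−α)∫(u')² ≥ (α−c)∫u². Any admissible α is ≤ 1 (rapidly oscillating u have ∫u²/∫(u')² → 0), and α = 1 would force 0 ≥ (1−c)∫u², impossible since c < 1; so 1−α > 0. By the sharp Poincaré inequality on H^1_0 of an interval of length L, ∫(u')² ≥ (π/L)²∫u² with equality for the first sine mode sin(π(x−x₀)/L) (x₀ the left endpoint), so the inequality holds for all u iff (1−α)(π/L)² ≥ α − c, i.e. α ≤ ((π/L)² + c)/((π/L)² + 1) = (1 + c(L/π)²)/(1 + (L/π)²). (Direct route, valid since c ≤ 0: Poincaré gives c∫u² ≥ c(L/π)²∫(u')², so a(u,u) ≥ (1 + c(L/π)²)∫(u')², while ||u||_{H^1}² ≤ (1 + (L/π)²)∫(u')²; dividing yields the same α.) With (π/L)² = π^2/25 and c = -1/3, the largest admissible constant is α = ((π/L)² + c)/((π/L)² + 1).
Simplifying, α = (-25/3 + π^2)/(π^2 + 25).


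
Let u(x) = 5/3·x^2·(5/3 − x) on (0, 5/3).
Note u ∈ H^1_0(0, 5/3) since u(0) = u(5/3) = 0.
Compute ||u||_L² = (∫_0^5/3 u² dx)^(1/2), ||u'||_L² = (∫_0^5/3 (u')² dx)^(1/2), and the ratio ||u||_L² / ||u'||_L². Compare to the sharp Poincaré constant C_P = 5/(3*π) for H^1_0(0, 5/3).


||u||_L² / ||u'||_L² = 5*sqrt(14)/42 < C_P = 5/(3*π).

u(x) = 5/3·x^2·(5/3 − x), so u'(x) = 5*x*(10 - 9*x)/9.
u(x) = 5/3·x^2·(5/3 − x) vanishes at x = 0 and x = 5/3, so u ∈ H^1_0(0, 5/3). Differentiate via the product rule and integrate the resulting polynomials term by term.
  ∫_0^5/3 u² dx = ∫_0^5/3 (25*x^6/9 - 250*x^5/27 + 625*x^4/81) dx. Term by term:
    ∫_0^5/3 25*x^6/9 dx = 1953125/137781;  ∫_0^5/3 -250*x^5/27 dx = -1953125/59049;  ∫_0^5/3 625*x^4/81 dx = 390625/19683.
  Sum: 1953125/137781 − 1953125/59049 + 390625/19683 = 390625/413343.
  ∫_0^5/3 (u')² dx = ∫_0^5/3 (25*x^4 - 500*x^3/9 + 2500*x^2/81) dx. Term by term:
    ∫_0^5/3 25*x^4 dx = 15625/243;  ∫_0^5/3 -500*x^3/9 dx = -78125/729;  ∫_0^5/3 2500*x^2/81 dx = 312500/6561.
  Sum: 15625/243 − 78125/729 + 312500/6561 = 31250/6561.
∫_0^5/3 u² dx = 390625/413343, so ||u||_L² = 625*sqrt(7)/1701.
∫_0^5/3 (u')² dx = 31250/6561, so ||u'||_L² = 125*sqrt(2)/81.
Ratio ||u||_L² / ||u'||_L² = 5*sqrt(14)/42.
Sharp Poincaré constant on H^1_0(0, 5/3) is C_P = L/π = 5/(3*π), achieved by sin(3*π/5·x).
A polynomial bump cannot attain the sharp Poincaré constant (only the first sine eigenfunction does), so the ratio is strictly less than C_P, consistent with ||u||_L² ≤ C_P ||u'||_L².


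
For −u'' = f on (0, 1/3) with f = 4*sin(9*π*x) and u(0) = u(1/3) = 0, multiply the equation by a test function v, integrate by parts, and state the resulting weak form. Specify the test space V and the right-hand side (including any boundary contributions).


V = H^1_0(0, 1/3) (so v(0) = v(1/3) = 0); weak form: ∫_0^1/3 u'v' dx = ∫_0^1/3 (4*sin(9*π*x)) v dx for all v ∈ V.

Multiply both sides by a test function v and integrate from 0 to 1/3:
  ∫_0^1/3 −u''(x) v(x) dx = ∫_0^1/3 f(x) v(x) dx.
Integrate the LHS by parts once:
  ∫_0^1/3 −u'' v dx = −[u'(x) v(x)]_0^1/3 + ∫_0^1/3 u'(x) v'(x) dx.
Thus ∫_0^1/3 u'(x) v'(x) dx = ∫_0^1/3 f(x) v(x) dx + [u'(x) v(x)]_0^1/3.
Choose V so that boundary terms are either known or forced to vanish.
u is Dirichlet: u(0) = u(1/3) = 0. Let V = H^1_0(0, 1/3); then v(0) = v(1/3) = 0, and [u' v]_0^1/3 = 0.
Weak formulation: find u (satisfying any essential BC) such that ∫_0^1/3 u'(x) v'(x) dx = ∫_0^1/3 f v dx for all v ∈ V.
Substituting f(x) = 4*sin(9*π*x), the right-hand side is ∫_0^1/3 (4*sin(9*π*x)) v dx.


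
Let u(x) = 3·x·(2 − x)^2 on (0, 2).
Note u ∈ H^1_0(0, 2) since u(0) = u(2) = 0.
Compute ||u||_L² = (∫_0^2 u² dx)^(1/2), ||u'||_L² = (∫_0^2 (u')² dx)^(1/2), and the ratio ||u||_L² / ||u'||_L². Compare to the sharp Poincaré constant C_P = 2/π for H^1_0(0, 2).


||u||_L² / ||u'||_L² = sqrt(14)/7 < C_P = 2/π.

u(x) = 3·x·(2 − x)^2, so u'(x) = 3*(x - 2)*(3*x - 2).
u(x) = 3·x·(2 − x)^2 vanishes at x = 0 and x = 2, so u ∈ H^1_0(0, 2). Differentiate via the product rule and integrate the resulting polynomials term by term.
  ∫_0^2 u² dx = ∫_0^2 (9*x^6 - 72*x^5 + 216*x^4 - 288*x^3 + 144*x^2) dx. Term by term:
    ∫_0^2 9*x^6 dx = 1152/7;  ∫_0^2 -72*x^5 dx = -768;  ∫_0^2 216*x^4 dx = 6912/5;
    ∫_0^2 -288*x^3 dx = -1152;  ∫_0^2 144*x^2 dx = 384.
  Sum: 1152/7 − 768 + 6912/5 − 1152 + 384 = 384/35.
  ∫_0^2 (u')² dx = ∫_0^2 (81*x^4 - 432*x^3 + 792*x^2 - 576*x + 144) dx. Term by term:
    ∫_0^2 81*x^4 dx = 2592/5;  ∫_0^2 -432*x^3 dx = -1728;  ∫_0^2 792*x^2 dx = 2112;
    ∫_0^2 -576*x dx = -1152;  ∫_0^2 144 dx = 288.
  Sum: 2592/5 − 1728 + 2112 − 1152 + 288 = 192/5.
∫_0^2 u² dx = 384/35, so ||u||_L² = 8*sqrt(210)/35.
∫_0^2 (u')² dx = 192/5, so ||u'||_L² = 8*sqrt(15)/5.
Ratio ||u||_L² / ||u'||_L² = sqrt(14)/7.
Sharp Poincaré constant on H^1_0(0, 2) is C_P = L/π = 2/π, achieved by sin(π/2·x).
A polynomial bump cannot attain the sharp Poincaré constant (only the first sine eigenfunction does), so the ratio is strictly less than C_P, consistent with ||u||_L² ≤ C_P ||u'||_L².


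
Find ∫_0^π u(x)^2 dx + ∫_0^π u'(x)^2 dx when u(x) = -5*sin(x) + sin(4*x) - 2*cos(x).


||u||_{H^1(0,π)}^2 = -64/15 + 75*π/2

u'(x) = 2*sin(x) - 5*cos(x) + 4*cos(4*x).
Expand u² and (u')² and integrate term by term on (0, π), using: for integers n ≥ 1, ∫_0^π sin²(nx) dx = ∫_0^π cos²(nx) dx = π/2; for n ≠ n', ∫_0^π sin(nx)sin(n'x) dx = ∫_0^π cos(nx)cos(n'x) dx = 0; and by product-to-sum, ∫_0^π sin(nx)cos(n'x) dx = ½∫_0^π [sin((n+n')x) + sin((n−n')x)] dx, which is 0 when n+n' is even and 2n/(n²−n'²) when n+n' is odd (it need not vanish on (0, π)).
  u² squared terms: (-5)²·∫sin(x)² dx = 25·π/2 = 25*π/2;  (-2)²·∫cos(x)² dx = 4·π/2 = 2*π;  (1)²·∫sin(4x)² dx = 1·π/2 = π/2.
  u² cross terms: 2·(-5)·(-2)·∫sin(x)·cos(x) dx = 20·(0) = 0;  2·(-5)·(1)·∫sin(x)·sin(4x) dx = -10·(0) = 0;  2·(-2)·(1)·∫cos(x)·sin(4x) dx = -4·(8/15) = -32/15.
  So ∫_0^π u² dx = 25*π/2 + 2*π + π/2 + 0 + 0 − 32/15 = -32/15 + 15*π.
  (u')² squared terms: (-5)²·∫cos(x)² dx = 25·π/2 = 25*π/2;  (2)²·∫sin(x)² dx = 4·π/2 = 2*π;  (4)²·∫cos(4x)² dx = 16·π/2 = 8*π.
  (u')² cross terms: 2·(-5)·(2)·∫cos(x)·sin(x) dx = -20·(0) = 0;  2·(-5)·(4)·∫cos(x)·cos(4x) dx = -40·(0) = 0;  2·(2)·(4)·∫sin(x)·cos(4x) dx = 16·(-2/15) = -32/15.
  So ∫_0^π (u')² dx = 25*π/2 + 2*π + 8*π + 0 + 0 − 32/15 = -32/15 + 45*π/2.
||u||_{H^1}^2 = (-32/15 + 15*π) + (-32/15 + 45*π/2) = -64/15 + 75*π/2.


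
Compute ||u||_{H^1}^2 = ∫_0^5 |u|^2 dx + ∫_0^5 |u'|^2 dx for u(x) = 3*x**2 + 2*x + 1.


||u||_{H^1}^2 = 29375/3

The H^1 norm (squared) on an interval (0, L) is
  ||u||_{H^1}^2 = ∫_0^L u(x)^2 dx + ∫_0^L u'(x)^2 dx.
Compute u'(x) = 6*x + 2.
Then u(x)^2 = 9*x**4 + 12*x**3 + 10*x**2 + 4*x + 1 and u'(x)^2 = 36*x**2 + 24*x + 4.
Integrate each monomial from 0 to 5 using ∫_0^5 c·x^n dx = c·5^(n+1)/(n+1):
  ∫_0^5 u(x)^2 dx = ∫_0^5 (9*x^4 + 12*x^3 + 10*x^2 + 4*x + 1) dx. Term by term:
    ∫_0^5 9*x^4 dx = 5625;  ∫_0^5 12*x^3 dx = 1875;  ∫_0^5 10*x^2 dx = 1250/3;
    ∫_0^5 4*x dx = 50;  ∫_0^5 1 dx = 5.
  Sum: 5625 + 1875 + 1250/3 + 50 + 5 = 23915/3.
  ∫_0^5 u'(x)^2 dx = ∫_0^5 (36*x^2 + 24*x + 4) dx. Term by term:
    ∫_0^5 36*x^2 dx = 1500;  ∫_0^5 24*x dx = 300;  ∫_0^5 4 dx = 20.
  Sum: 1500 + 300 + 20 = 1820.
Adding: ||u||_{H^1}^2 = 23915/3 + 1820 = 29375/3.


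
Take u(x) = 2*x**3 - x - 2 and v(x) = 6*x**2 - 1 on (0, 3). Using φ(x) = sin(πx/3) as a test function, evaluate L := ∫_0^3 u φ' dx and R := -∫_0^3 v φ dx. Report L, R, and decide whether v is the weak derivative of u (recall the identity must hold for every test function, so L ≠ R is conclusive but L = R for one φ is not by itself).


LHS = -156/π + 648/π^3, RHS = -156/π + 648/π^3. Yes, v = u' weakly.

u(x) = 2*x**3 - x - 2, classical derivative u'(x) = 6*x**2 - 1.
φ(x) = sin(πx/3), so φ'(x) = π*cos(π*x/3)/3.
Note φ(0) = φ(3) = 0, so the boundary term u·φ vanishes.
LHS = ∫_0^3 u(x) φ'(x) dx = ∫_0^3 (2*π*x^3*cos(π*x/3)/3 - π*x*cos(π*x/3)/3 - 2*π*cos(π*x/3)/3) dx. Term by term:
  ∫_0^3 -2*π*cos(π*x/3)/3 dx = 0;  ∫_0^3 -π*x*cos(π*x/3)/3 dx = 6/π;  ∫_0^3 2*π*x^3*cos(π*x/3)/3 dx = -162/π + 648/π^3.
Sum: 0 + 6/π + -162/π + 648/π^3 = -156/π + 648/π^3.
So LHS = -156/π + 648/π^3.
∫_0^3 v(x) φ(x) dx = ∫_0^3 (6*x^2*sin(π*x/3) - sin(π*x/3)) dx. Term by term:
  ∫_0^3 -sin(π*x/3) dx = -6/π;  ∫_0^3 6*x^2*sin(π*x/3) dx = -648/π^3 + 162/π.
Sum: -6/π + -648/π^3 + 162/π = -648/π^3 + 156/π.
So RHS = -∫_0^3 v(x) φ(x) dx = -156/π + 648/π^3.
LHS = RHS, so the identity holds for this test φ.
Moreover u is smooth here and v(x) = u'(x) = 6*x**2 - 1 pointwise, so the identity holds for every test function. Hence v is the weak derivative of u.


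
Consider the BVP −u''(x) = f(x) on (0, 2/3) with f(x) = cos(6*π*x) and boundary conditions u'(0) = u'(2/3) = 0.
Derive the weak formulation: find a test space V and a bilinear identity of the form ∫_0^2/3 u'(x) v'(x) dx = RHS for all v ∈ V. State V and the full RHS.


V = H^1(0, 2/3) (no boundary constraint on v; u is determined up to an additive constant); weak form: ∫_0^2/3 u'v' dx = ∫_0^2/3 (cos(6*π*x)) v dx for all v ∈ V.

Multiply both sides by a test function v and integrate from 0 to 2/3:
  ∫_0^2/3 −u''(x) v(x) dx = ∫_0^2/3 f(x) v(x) dx.
Integrate the LHS by parts once:
  ∫_0^2/3 −u'' v dx = −[u'(x) v(x)]_0^2/3 + ∫_0^2/3 u'(x) v'(x) dx.
Thus ∫_0^2/3 u'(x) v'(x) dx = ∫_0^2/3 f(x) v(x) dx + [u'(x) v(x)]_0^2/3.
Choose V so that boundary terms are either known or forced to vanish.
u has homogeneous Neumann: u'(0) = u'(2/3) = 0. So [u' v]_0^2/3 = 0·v(2/3) − 0·v(0) = 0 for any v; take V = H^1(0, 2/3).
Weak formulation: find u (satisfying any essential BC) such that ∫_0^2/3 u'(x) v'(x) dx = ∫_0^2/3 f v dx for all v ∈ V (homogeneous Neumann, so boundary terms vanish).
Substituting f(x) = cos(6*π*x), the right-hand side is ∫_0^2/3 (cos(6*π*x)) v dx.
Compatibility check (pure Neumann): taking v ≡ 1 ∈ V gives 0 = ∫_0^2/3 f dx + (0) − (0), i.e. ∫_0^2/3 f dx must equal u'(0) − u'(2/3) = 0. Indeed ∫_0^2/3 (cos(6*π*x)) dx = 0, so the data are compatible. The solution is then unique only up to an additive constant (fix it e.g. by requiring ∫_0^2/3 u dx = 0).


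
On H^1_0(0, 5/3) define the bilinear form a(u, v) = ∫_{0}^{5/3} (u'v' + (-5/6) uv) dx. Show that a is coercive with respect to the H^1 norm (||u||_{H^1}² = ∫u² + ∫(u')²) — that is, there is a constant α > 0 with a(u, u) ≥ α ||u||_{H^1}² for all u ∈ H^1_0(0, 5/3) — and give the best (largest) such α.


α = (-125 + 54*π^2)/(6*(25 + 9*π^2))

Coercivity of a(·,·) on H^1_0(0, 5/3) means a(u, u) ≥ α ||u||_{H^1}² for every u ∈ H^1_0.
The interval has length L = 5/3, and Poincaré/coercivity depend only on L. Here a(u, u) = ∫(u')² + (-5/6)·∫u².
Here c = -5/6 < 0 with |c| < (π/L)² = 9*π^2/25, so coercivity still holds. The condition a(u,u) ≥ α||u||_{H^1}² reads (1−α)∫(u')² ≥ (α−c)∫u². Any admissible α is ≤ 1 (rapidly oscillating u have ∫u²/∫(u')² → 0), and α = 1 would force 0 ≥ (1−c)∫u², impossible since c < 1; so 1−α > 0. By the sharp Poincaré inequality on H^1_0 of an interval of length L, ∫(u')² ≥ (π/L)²∫u² with equality for the first sine mode sin(π(x−x₀)/L) (x₀ the left endpoint), so the inequality holds for all u iff (1−α)(π/L)² ≥ α − c, i.e. α ≤ ((π/L)² + c)/((π/L)² + 1) = (1 + c(L/π)²)/(1 + (L/π)²). (Direct route, valid since c ≤ 0: Poincaré gives c∫u² ≥ c(L/π)²∫(u')², so a(u,u) ≥ (1 + c(L/π)²)∫(u')², while ||u||_{H^1}² ≤ (1 + (L/π)²)∫(u')²; dividing yields the same α.) With (π/L)² = 9*π^2/25 and c = -5/6, the largest admissible constant is α = ((π/L)² + c)/((π/L)² + 1).
Simplifying, α = (-125 + 54*π^2)/(6*(25 + 9*π^2)).
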